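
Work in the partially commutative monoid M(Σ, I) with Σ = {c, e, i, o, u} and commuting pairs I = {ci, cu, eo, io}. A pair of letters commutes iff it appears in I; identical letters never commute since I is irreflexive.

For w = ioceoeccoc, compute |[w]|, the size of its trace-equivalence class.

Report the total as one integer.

10

piece 0:i — minimal
piece 1:o — minimal
piece 2:c rests on {1:o}
piece 3:e rests on {0:i, 2:c}
piece 4:o rests on {2:c}
piece 5:e rests on {3:e}
piece 6:c rests on {4:o, 5:e}
piece 7:c rests on {6:c}
piece 8:o rests on {7:c}
piece 9:c rests on {8:o}
minimal pieces: {0:i, 1:o}
ways to finish when only these pieces remain (= sum over removing one remaining piece with nothing left below it):
  1 left: {9}→1
  2 left: {8,9}→1
  3 left: {7,8,9}→1
  4 left: {6,7,8,9}→1
  5 left: {4,6,7,8,9}→1  {5,6,7,8,9}→1
  6 left: {3,5,6,7,8,9}→1  {4,5,6,7,8,9}→2
  7 left: {0,3,5,6,7,8,9}→1  {3,4,5,6,7,8,9}→3
  8 left: {0,3,4,5,6,7,8,9}→4  {2,3,4,5,6,7,8,9}→3
  placing 0:i first → 3 extensions
  placing 1:o first → 7 extensions
total linear extensions = 10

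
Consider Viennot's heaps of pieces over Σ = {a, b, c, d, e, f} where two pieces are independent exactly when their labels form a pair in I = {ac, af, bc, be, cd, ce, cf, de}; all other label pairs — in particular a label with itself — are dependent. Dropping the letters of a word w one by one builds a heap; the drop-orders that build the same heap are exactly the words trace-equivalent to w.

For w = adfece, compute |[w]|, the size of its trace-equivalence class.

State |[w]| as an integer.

6

#0=a has no predecessor
#1=d depends on [0:a]
#2=f depends on [1:d]
#3=e depends on [2:f]
#4=c has no predecessor
#5=e depends on [3:e]
sources: [0:a, 4:c]
N(rest) = Σ N(rest − s) over sources s of rest; N(one piece) = 1:
  size 1 → [4]=1  [5]=1
  size 2 → [3,5]=1  [4,5]=2
  size 3 → [2,3,5]=1  [3,4,5]=3
  size 4 → [1,2,3,5]=1  [2,3,4,5]=4
  first=0(a) contributes 5
  first=4(c) contributes 1
|[w]| = 6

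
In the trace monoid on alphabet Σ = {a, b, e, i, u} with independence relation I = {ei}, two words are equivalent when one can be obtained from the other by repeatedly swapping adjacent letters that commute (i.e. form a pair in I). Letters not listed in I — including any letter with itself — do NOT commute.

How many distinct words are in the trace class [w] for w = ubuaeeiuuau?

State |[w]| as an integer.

#0=u has no predecessor
#1=b depends on [0:u]
#2=u depends on [1:b]
#3=a depends on [2:u]
#4=e depends on [3:a]
#5=e depends on [4:e]
#6=i depends on [3:a]
#7=u depends on [5:e, 6:i]
#8=u depends on [7:u]
#9=a depends on [8:u]
#10=u depends on [9:a]
sources: [0:u]
N(rest) = Σ N(rest − s) over sources s of rest; N(one piece) = 1:
  size 1 → [10]=1
  size 2 → [9,10]=1
  size 3 → [8,9,10]=1
  size 4 → [7,8,9,10]=1
  size 5 → [5,7,8,9,10]=1  [6,7,8,9,10]=1
  size 6 → [4,5,7,8,9,10]=1  [5,6,7,8,9,10]=2
  size 7 → [4,5,6,7,8,9,10]=3
  size 8 → [3,4,5,6,7,8,9,10]=3
  size 9 → [2,3,4,5,6,7,8,9,10]=3
  first=0(u) contributes 3

3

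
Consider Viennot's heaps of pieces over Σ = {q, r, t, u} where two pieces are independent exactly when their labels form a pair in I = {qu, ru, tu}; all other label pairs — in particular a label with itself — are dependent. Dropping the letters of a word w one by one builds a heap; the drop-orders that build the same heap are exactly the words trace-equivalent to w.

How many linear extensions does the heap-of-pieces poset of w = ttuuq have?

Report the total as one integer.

10

piece 0:t — minimal
piece 1:t rests on {0:t}
piece 2:u — minimal
piece 3:u rests on {2:u}
piece 4:q rests on {1:t}
minimal pieces: {0:t, 2:u}
ways to finish when only these pieces remain (= sum over removing one remaining piece with nothing left below it):
  1 left: {3}→1  {4}→1
  2 left: {1,4}→1  {2,3}→1  {3,4}→2
  3 left: {0,1,4}→1  {1,3,4}→3  {2,3,4}→3
  placing 0:t first → 6 extensions
  placing 2:u first → 4 extensions
total linear extensions = 10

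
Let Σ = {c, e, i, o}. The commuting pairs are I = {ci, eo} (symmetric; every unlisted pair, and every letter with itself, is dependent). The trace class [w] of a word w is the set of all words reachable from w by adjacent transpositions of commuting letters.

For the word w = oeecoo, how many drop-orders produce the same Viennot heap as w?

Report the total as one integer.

3

piece 0:o — minimal
piece 1:e — minimal
piece 2:e rests on {1:e}
piece 3:c rests on {0:o, 2:e}
piece 4:o rests on {3:c}
piece 5:o rests on {4:o}
minimal pieces: {0:o, 1:e}
ways to finish when only these pieces remain (= sum over removing one remaining piece with nothing left below it):
  1 left: {5}→1
  2 left: {4,5}→1
  3 left: {3,4,5}→1
  4 left: {0,3,4,5}→1  {2,3,4,5}→1
  placing 0:o first → 1 extensions
  placing 1:e first → 2 extensions
total linear extensions = 3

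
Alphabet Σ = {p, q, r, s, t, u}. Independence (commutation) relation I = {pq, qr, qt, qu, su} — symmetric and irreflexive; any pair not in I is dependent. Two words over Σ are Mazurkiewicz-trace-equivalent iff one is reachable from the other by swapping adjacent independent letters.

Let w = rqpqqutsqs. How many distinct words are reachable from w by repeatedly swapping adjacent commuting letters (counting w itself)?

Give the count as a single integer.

35

drop 0:r onto floor
drop 1:q onto floor
drop 2:p onto {0:r}
drop 3:q onto {1:q}
drop 4:q onto {3:q}
drop 5:u onto {2:p}
drop 6:t onto {5:u}
drop 7:s onto {4:q, 6:t}
drop 8:q onto {7:s}
drop 9:s onto {8:q}
ground layer = {0:r, 1:q}
drop-orders for the pieces not yet dropped (sum over which currently-grounded one goes next):
  1 to go: {9} 1
  2 to go: {8,9} 1
  3 to go: {7,8,9} 1
  4 to go: {4,7,8,9} 1  {6,7,8,9} 1
  5 to go: {3,4,7,8,9} 1  {4,6,7,8,9} 2  {5,6,7,8,9} 1
  6 to go: {1,3,4,7,8,9} 1  {2,5,6,7,8,9} 1  {3,4,6,7,8,9} 3  {4,5,6,7,8,9} 3
  7 to go: {0,2,5,6,7,8,9} 1  {1,3,4,6,7,8,9} 4  {2,4,5,6,7,8,9} 4  {3,4,5,6,7,8,9} 6
  8 to go: {0,2,4,5,6,7,8,9} 5  {1,3,4,5,6,7,8,9} 10  {2,3,4,5,6,7,8,9} 10
  if 0:r drops first: 20 orders
  if 1:q drops first: 15 orders
heap linearizations: 35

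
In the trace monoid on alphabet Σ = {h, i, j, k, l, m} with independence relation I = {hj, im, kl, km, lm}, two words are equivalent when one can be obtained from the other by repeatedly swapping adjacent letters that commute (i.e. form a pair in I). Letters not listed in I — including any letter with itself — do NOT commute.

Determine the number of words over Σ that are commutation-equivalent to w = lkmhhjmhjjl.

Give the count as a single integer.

54

piece 0:l — minimal
piece 1:k — minimal
piece 2:m — minimal
piece 3:h rests on {0:l, 1:k, 2:m}
piece 4:h rests on {3:h}
piece 5:j rests on {0:l, 1:k, 2:m}
piece 6:m rests on {4:h, 5:j}
piece 7:h rests on {6:m}
piece 8:j rests on {6:m}
piece 9:j rests on {8:j}
piece 10:l rests on {7:h, 9:j}
minimal pieces: {0:l, 1:k, 2:m}
ways to finish when only these pieces remain (= sum over removing one remaining piece with nothing left below it):
  1 left: {10}→1
  2 left: {7,10}→1  {9,10}→1
  3 left: {7,9,10}→2  {8,9,10}→1
  4 left: {7,8,9,10}→3
  5 left: {6,7,8,9,10}→3
  6 left: {4,6,7,8,9,10}→3  {5,6,7,8,9,10}→3
  7 left: {3,4,6,7,8,9,10}→3  {4,5,6,7,8,9,10}→6
  8 left: {3,4,5,6,7,8,9,10}→9
  9 left: {0,3,4,5,6,7,8,9,10}→9  {1,3,4,5,6,7,8,9,10}→9  {2,3,4,5,6,7,8,9,10}→9
  placing 0:l first → 18 extensions
  placing 1:k first → 18 extensions
  placing 2:m first → 18 extensions
total linear extensions = 54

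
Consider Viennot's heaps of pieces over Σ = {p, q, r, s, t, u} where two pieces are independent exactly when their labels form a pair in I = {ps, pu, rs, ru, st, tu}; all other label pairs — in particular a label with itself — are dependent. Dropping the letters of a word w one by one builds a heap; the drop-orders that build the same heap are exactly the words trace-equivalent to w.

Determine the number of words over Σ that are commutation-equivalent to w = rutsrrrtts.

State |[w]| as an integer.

120

drop 0:r onto floor
drop 1:u onto floor
drop 2:t onto {0:r}
drop 3:s onto {1:u}
drop 4:r onto {2:t}
drop 5:r onto {4:r}
drop 6:r onto {5:r}
drop 7:t onto {6:r}
drop 8:t onto {7:t}
drop 9:s onto {3:s}
ground layer = {0:r, 1:u}
drop-orders for the pieces not yet dropped (sum over which currently-grounded one goes next):
  1 to go: {8} 1  {9} 1
  2 to go: {3,9} 1  {7,8} 1  {8,9} 2
  3 to go: {1,3,9} 1  {3,8,9} 3  {6,7,8} 1  {7,8,9} 3
  4 to go: {1,3,8,9} 4  {3,7,8,9} 6  {5,6,7,8} 1  {6,7,8,9} 4
  5 to go: {1,3,7,8,9} 10  {3,6,7,8,9} 10  {4,5,6,7,8} 1  {5,6,7,8,9} 5
  6 to go: {1,3,6,7,8,9} 20  {2,4,5,6,7,8} 1  {3,5,6,7,8,9} 15  {4,5,6,7,8,9} 6
  7 to go: {0,2,4,5,6,7,8} 1  {1,3,5,6,7,8,9} 35  {2,4,5,6,7,8,9} 7  {3,4,5,6,7,8,9} 21
  8 to go: {0,2,4,5,6,7,8,9} 8  {1,3,4,5,6,7,8,9} 56  {2,3,4,5,6,7,8,9} 28
  if 0:r drops first: 84 orders
  if 1:u drops first: 36 orders
heap linearizations: 120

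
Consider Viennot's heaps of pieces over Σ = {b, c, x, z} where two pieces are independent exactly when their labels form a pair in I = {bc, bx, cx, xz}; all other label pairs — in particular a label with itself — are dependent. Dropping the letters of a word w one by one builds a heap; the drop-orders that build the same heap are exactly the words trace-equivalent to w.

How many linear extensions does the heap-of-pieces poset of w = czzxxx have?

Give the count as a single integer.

20

piece 0:c — minimal
piece 1:z rests on {0:c}
piece 2:z rests on {1:z}
piece 3:x — minimal
piece 4:x rests on {3:x}
piece 5:x rests on {4:x}
minimal pieces: {0:c, 3:x}
ways to finish when only these pieces remain (= sum over removing one remaining piece with nothing left below it):
  1 left: {2}→1  {5}→1
  2 left: {1,2}→1  {2,5}→2  {4,5}→1
  3 left: {0,1,2}→1  {1,2,5}→3  {2,4,5}→3  {3,4,5}→1
  4 left: {0,1,2,5}→4  {1,2,4,5}→6  {2,3,4,5}→4
  placing 0:c first → 10 extensions
  placing 3:x first → 10 extensions
total linear extensions = 20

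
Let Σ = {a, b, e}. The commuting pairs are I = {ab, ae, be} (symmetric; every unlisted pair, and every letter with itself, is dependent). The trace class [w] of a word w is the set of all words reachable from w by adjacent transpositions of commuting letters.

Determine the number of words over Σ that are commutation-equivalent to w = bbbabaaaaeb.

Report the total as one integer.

drop 0:b onto floor
drop 1:b onto {0:b}
drop 2:b onto {1:b}
drop 3:a onto floor
drop 4:b onto {2:b}
drop 5:a onto {3:a}
drop 6:a onto {5:a}
drop 7:a onto {6:a}
drop 8:a onto {7:a}
drop 9:e onto floor
drop 10:b onto {4:b}
ground layer = {0:b, 3:a, 9:e}
drop-orders for the pieces not yet dropped (sum over which currently-grounded one goes next):
  1 to go: {8} 1  {9} 1  {10} 1
  2 to go: {4,10} 1  {7,8} 1  {8,9} 2  {8,10} 2  {9,10} 2
  3 to go: {2,4,10} 1  {4,8,10} 3  {4,9,10} 3  {6,7,8} 1  {7,8,9} 3  {7,8,10} 3  {8,9,10} 6
  4 to go: {1,2,4,10} 1  {2,4,8,10} 4  {2,4,9,10} 4  {4,7,8,10} 6  {4,8,9,10} 12  {5,6,7,8} 1  {6,7,8,9} 4  {6,7,8,10} 4  {7,8,9,10} 12
  5 to go: {0,1,2,4,10} 1  {1,2,4,8,10} 5  {1,2,4,9,10} 5  {2,4,7,8,10} 10  {2,4,8,9,10} 20  {3,5,6,7,8} 1  {4,6,7,8,10} 10  {4,7,8,9,10} 30  {5,6,7,8,9} 5  {5,6,7,8,10} 5  {6,7,8,9,10} 20
  6 to go: {0,1,2,4,8,10} 6  {0,1,2,4,9,10} 6  {1,2,4,7,8,10} 15  {1,2,4,8,9,10} 30  {2,4,6,7,8,10} 20  {2,4,7,8,9,10} 60  {3,5,6,7,8,9} 6  {3,5,6,7,8,10} 6  {4,5,6,7,8,10} 15  {4,6,7,8,9,10} 60  {5,6,7,8,9,10} 30
  7 to go: {0,1,2,4,7,8,10} 21  {0,1,2,4,8,9,10} 42  {1,2,4,6,7,8,10} 35  {1,2,4,7,8,9,10} 105  {2,4,5,6,7,8,10} 35  {2,4,6,7,8,9,10} 140  {3,4,5,6,7,8,10} 21  {3,5,6,7,8,9,10} 42  {4,5,6,7,8,9,10} 105
  8 to go: {0,1,2,4,6,7,8,10} 56  {0,1,2,4,7,8,9,10} 168  {1,2,4,5,6,7,8,10} 70  {1,2,4,6,7,8,9,10} 280  {2,3,4,5,6,7,8,10} 56  {2,4,5,6,7,8,9,10} 280  {3,4,5,6,7,8,9,10} 168
  9 to go: {0,1,2,4,5,6,7,8,10} 126  {0,1,2,4,6,7,8,9,10} 504  {1,2,3,4,5,6,7,8,10} 126  {1,2,4,5,6,7,8,9,10} 630  {2,3,4,5,6,7,8,9,10} 504
  if 0:b drops first: 1260 orders
  if 3:a drops first: 1260 orders
  if 9:e drops first: 252 orders
heap linearizations: 2772

2772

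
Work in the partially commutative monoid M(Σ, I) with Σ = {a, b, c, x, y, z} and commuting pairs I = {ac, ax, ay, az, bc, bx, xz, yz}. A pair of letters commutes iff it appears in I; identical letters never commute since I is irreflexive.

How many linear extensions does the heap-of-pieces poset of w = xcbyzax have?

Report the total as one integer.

45

0(x) covers ∅
1(c) covers 0:x
2(b) covers ∅
3(y) covers 1:c, 2:b
4(z) covers 1:c, 2:b
5(a) covers 2:b
6(x) covers 3:y
floor of heap: 0:x, 2:b
completions by unplaced set U, small U first (add the entries for U minus each lowest piece of U):
  |U|=1: {4}:1  {5}:1  {6}:1
  |U|=2: {3,6}:1  {4,5}:2  {4,6}:2  {5,6}:2
  |U|=3: {3,4,6}:3  {3,5,6}:3  {4,5,6}:6
  |U|=4: {1,3,4,6}:3  {3,4,5,6}:12
  |U|=5: {0,1,3,4,6}:3  {1,3,4,5,6}:15  {2,3,4,5,6}:12
  start at 0(x): 27
  start at 2(b): 18
sum over floor = 45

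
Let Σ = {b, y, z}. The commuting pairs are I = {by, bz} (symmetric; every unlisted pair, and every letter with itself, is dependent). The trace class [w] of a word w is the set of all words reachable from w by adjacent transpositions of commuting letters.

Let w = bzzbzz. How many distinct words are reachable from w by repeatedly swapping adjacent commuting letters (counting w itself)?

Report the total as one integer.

0(b) covers ∅
1(z) covers ∅
2(z) covers 1:z
3(b) covers 0:b
4(z) covers 2:z
5(z) covers 4:z
floor of heap: 0:b, 1:z
completions by unplaced set U, small U first (add the entries for U minus each lowest piece of U):
  |U|=1: {3}:1  {5}:1
  |U|=2: {0,3}:1  {3,5}:2  {4,5}:1
  |U|=3: {0,3,5}:3  {2,4,5}:1  {3,4,5}:3
  |U|=4: {0,3,4,5}:6  {1,2,4,5}:1  {2,3,4,5}:4
  start at 0(b): 5
  start at 1(z): 10
sum over floor = 15

15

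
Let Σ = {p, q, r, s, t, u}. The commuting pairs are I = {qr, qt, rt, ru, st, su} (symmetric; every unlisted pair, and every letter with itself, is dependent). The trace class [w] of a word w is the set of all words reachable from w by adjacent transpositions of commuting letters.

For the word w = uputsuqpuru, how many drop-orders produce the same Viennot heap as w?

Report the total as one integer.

12

drop 0:u onto floor
drop 1:p onto {0:u}
drop 2:u onto {1:p}
drop 3:t onto {2:u}
drop 4:s onto {1:p}
drop 5:u onto {3:t}
drop 6:q onto {4:s, 5:u}
drop 7:p onto {6:q}
drop 8:u onto {7:p}
drop 9:r onto {7:p}
drop 10:u onto {8:u}
ground layer = {0:u}
drop-orders for the pieces not yet dropped (sum over which currently-grounded one goes next):
  1 to go: {9} 1  {10} 1
  2 to go: {8,10} 1  {9,10} 2
  3 to go: {8,9,10} 3
  4 to go: {7,8,9,10} 3
  5 to go: {6,7,8,9,10} 3
  6 to go: {4,6,7,8,9,10} 3  {5,6,7,8,9,10} 3
  7 to go: {3,5,6,7,8,9,10} 3  {4,5,6,7,8,9,10} 6
  8 to go: {2,3,5,6,7,8,9,10} 3  {3,4,5,6,7,8,9,10} 9
  9 to go: {2,3,4,5,6,7,8,9,10} 12
  if 0:u drops first: 12 orders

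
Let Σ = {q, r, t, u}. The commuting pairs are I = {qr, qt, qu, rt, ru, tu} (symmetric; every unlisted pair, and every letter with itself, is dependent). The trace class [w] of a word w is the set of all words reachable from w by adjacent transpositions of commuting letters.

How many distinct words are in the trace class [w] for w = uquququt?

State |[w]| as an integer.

#0=u has no predecessor
#1=q has no predecessor
#2=u depends on [0:u]
#3=q depends on [1:q]
#4=u depends on [2:u]
#5=q depends on [3:q]
#6=u depends on [4:u]
#7=t has no predecessor
sources: [0:u, 1:q, 7:t]
N(rest) = Σ N(rest − s) over sources s of rest; N(one piece) = 1:
  size 1 → [5]=1  [6]=1  [7]=1
  size 2 → [3,5]=1  [4,6]=1  [5,6]=2  [5,7]=2  [6,7]=2
  size 3 → [1,3,5]=1  [2,4,6]=1  [3,5,6]=3  [3,5,7]=3  [4,5,6]=3  [4,6,7]=3  [5,6,7]=6
  size 4 → [0,2,4,6]=1  [1,3,5,6]=4  [1,3,5,7]=4  [2,4,5,6]=4  [2,4,6,7]=4  [3,4,5,6]=6  [3,5,6,7]=12  [4,5,6,7]=12
  size 5 → [0,2,4,5,6]=5  [0,2,4,6,7]=5  [1,3,4,5,6]=10  [1,3,5,6,7]=20  [2,3,4,5,6]=10  [2,4,5,6,7]=20  [3,4,5,6,7]=30
  size 6 → [0,2,3,4,5,6]=15  [0,2,4,5,6,7]=30  [1,2,3,4,5,6]=20  [1,3,4,5,6,7]=60  [2,3,4,5,6,7]=60
  first=0(u) contributes 140
  first=1(q) contributes 105
  first=7(t) contributes 35
|[w]| = 280

280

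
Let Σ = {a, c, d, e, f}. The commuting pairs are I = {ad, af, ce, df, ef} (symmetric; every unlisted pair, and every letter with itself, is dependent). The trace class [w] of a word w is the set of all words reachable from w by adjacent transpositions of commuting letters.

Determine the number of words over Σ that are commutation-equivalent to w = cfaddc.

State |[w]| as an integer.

#0=c has no predecessor
#1=f depends on [0:c]
#2=a depends on [0:c]
#3=d depends on [0:c]
#4=d depends on [3:d]
#5=c depends on [1:f, 2:a, 4:d]
sources: [0:c]
N(rest) = Σ N(rest − s) over sources s of rest; N(one piece) = 1:
  size 1 → [5]=1
  size 2 → [1,5]=1  [2,5]=1  [4,5]=1
  size 3 → [1,2,5]=2  [1,4,5]=2  [2,4,5]=2  [3,4,5]=1
  size 4 → [1,2,4,5]=6  [1,3,4,5]=3  [2,3,4,5]=3
  first=0(c) contributes 12

12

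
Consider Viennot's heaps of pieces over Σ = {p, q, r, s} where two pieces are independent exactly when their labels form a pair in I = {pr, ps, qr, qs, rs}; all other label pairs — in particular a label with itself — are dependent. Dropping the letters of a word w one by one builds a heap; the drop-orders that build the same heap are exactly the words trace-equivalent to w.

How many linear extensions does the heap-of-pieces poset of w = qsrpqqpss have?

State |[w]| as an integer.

504

drop 0:q onto floor
drop 1:s onto floor
drop 2:r onto floor
drop 3:p onto {0:q}
drop 4:q onto {3:p}
drop 5:q onto {4:q}
drop 6:p onto {5:q}
drop 7:s onto {1:s}
drop 8:s onto {7:s}
ground layer = {0:q, 1:s, 2:r}
drop-orders for the pieces not yet dropped (sum over which currently-grounded one goes next):
  1 to go: {2} 1  {6} 1  {8} 1
  2 to go: {2,6} 2  {2,8} 2  {5,6} 1  {6,8} 2  {7,8} 1
  3 to go: {1,7,8} 1  {2,5,6} 3  {2,6,8} 6  {2,7,8} 3  {4,5,6} 1  {5,6,8} 3  {6,7,8} 3
  4 to go: {1,2,7,8} 4  {1,6,7,8} 4  {2,4,5,6} 4  {2,5,6,8} 12  {2,6,7,8} 12  {3,4,5,6} 1  {4,5,6,8} 4  {5,6,7,8} 6
  5 to go: {0,3,4,5,6} 1  {1,2,6,7,8} 20  {1,5,6,7,8} 10  {2,3,4,5,6} 5  {2,4,5,6,8} 20  {2,5,6,7,8} 30  {3,4,5,6,8} 5  {4,5,6,7,8} 10
  6 to go: {0,2,3,4,5,6} 6  {0,3,4,5,6,8} 6  {1,2,5,6,7,8} 60  {1,4,5,6,7,8} 20  {2,3,4,5,6,8} 30  {2,4,5,6,7,8} 60  {3,4,5,6,7,8} 15
  7 to go: {0,2,3,4,5,6,8} 42  {0,3,4,5,6,7,8} 21  {1,2,4,5,6,7,8} 140  {1,3,4,5,6,7,8} 35  {2,3,4,5,6,7,8} 105
  if 0:q drops first: 280 orders
  if 1:s drops first: 168 orders
  if 2:r drops first: 56 orders
heap linearizations: 504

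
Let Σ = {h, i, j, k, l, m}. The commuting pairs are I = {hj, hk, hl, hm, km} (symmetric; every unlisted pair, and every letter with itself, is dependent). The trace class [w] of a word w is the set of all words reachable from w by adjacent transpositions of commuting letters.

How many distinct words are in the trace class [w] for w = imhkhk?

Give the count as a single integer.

piece 0:i — minimal
piece 1:m rests on {0:i}
piece 2:h rests on {0:i}
piece 3:k rests on {0:i}
piece 4:h rests on {2:h}
piece 5:k rests on {3:k}
minimal pieces: {0:i}
ways to finish when only these pieces remain (= sum over removing one remaining piece with nothing left below it):
  1 left: {1}→1  {4}→1  {5}→1
  2 left: {1,4}→2  {1,5}→2  {2,4}→1  {3,5}→1  {4,5}→2
  3 left: {1,2,4}→3  {1,3,5}→3  {1,4,5}→6  {2,4,5}→3  {3,4,5}→3
  4 left: {1,2,4,5}→12  {1,3,4,5}→12  {2,3,4,5}→6
  placing 0:i first → 30 extensions

30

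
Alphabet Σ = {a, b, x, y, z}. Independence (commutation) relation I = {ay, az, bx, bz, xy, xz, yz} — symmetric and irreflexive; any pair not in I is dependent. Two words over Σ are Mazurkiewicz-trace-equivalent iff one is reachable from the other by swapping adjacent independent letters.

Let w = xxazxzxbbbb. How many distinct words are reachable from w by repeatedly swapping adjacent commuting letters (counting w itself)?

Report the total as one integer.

drop 0:x onto floor
drop 1:x onto {0:x}
drop 2:a onto {1:x}
drop 3:z onto floor
drop 4:x onto {2:a}
drop 5:z onto {3:z}
drop 6:x onto {4:x}
drop 7:b onto {2:a}
drop 8:b onto {7:b}
drop 9:b onto {8:b}
drop 10:b onto {9:b}
ground layer = {0:x, 3:z}
drop-orders for the pieces not yet dropped (sum over which currently-grounded one goes next):
  1 to go: {5} 1  {6} 1  {10} 1
  2 to go: {3,5} 1  {4,6} 1  {5,6} 2  {5,10} 2  {6,10} 2  {9,10} 1
  3 to go: {3,5,6} 3  {3,5,10} 3  {4,5,6} 3  {4,6,10} 3  {5,6,10} 6  {5,9,10} 3  {6,9,10} 3  {8,9,10} 1
  4 to go: {3,4,5,6} 6  {3,5,6,10} 12  {3,5,9,10} 6  {4,5,6,10} 12  {4,6,9,10} 6  {5,6,9,10} 12  {5,8,9,10} 4  {6,8,9,10} 4  {7,8,9,10} 1
  5 to go: {3,4,5,6,10} 30  {3,5,6,9,10} 30  {3,5,8,9,10} 10  {4,5,6,9,10} 30  {4,6,8,9,10} 10  {5,6,8,9,10} 20  {5,7,8,9,10} 5  {6,7,8,9,10} 5
  6 to go: {3,4,5,6,9,10} 90  {3,5,6,8,9,10} 60  {3,5,7,8,9,10} 15  {4,5,6,8,9,10} 60  {4,6,7,8,9,10} 15  {5,6,7,8,9,10} 30
  7 to go: {2,4,6,7,8,9,10} 15  {3,4,5,6,8,9,10} 210  {3,5,6,7,8,9,10} 105  {4,5,6,7,8,9,10} 105
  8 to go: {1,2,4,6,7,8,9,10} 15  {2,4,5,6,7,8,9,10} 120  {3,4,5,6,7,8,9,10} 420
  9 to go: {0,1,2,4,6,7,8,9,10} 15  {1,2,4,5,6,7,8,9,10} 135  {2,3,4,5,6,7,8,9,10} 540
  if 0:x drops first: 675 orders
  if 3:z drops first: 150 orders
heap linearizations: 825

825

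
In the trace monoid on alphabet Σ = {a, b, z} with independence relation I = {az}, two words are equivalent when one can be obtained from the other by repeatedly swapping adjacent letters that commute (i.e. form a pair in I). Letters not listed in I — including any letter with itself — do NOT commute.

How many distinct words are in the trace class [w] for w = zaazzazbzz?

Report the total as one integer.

#0=z has no predecessor
#1=a has no predecessor
#2=a depends on [1:a]
#3=z depends on [0:z]
#4=z depends on [3:z]
#5=a depends on [2:a]
#6=z depends on [4:z]
#7=b depends on [5:a, 6:z]
#8=z depends on [7:b]
#9=z depends on [8:z]
sources: [0:z, 1:a]
N(rest) = Σ N(rest − s) over sources s of rest; N(one piece) = 1:
  size 1 → [9]=1
  size 2 → [8,9]=1
  size 3 → [7,8,9]=1
  size 4 → [5,7,8,9]=1  [6,7,8,9]=1
  size 5 → [2,5,7,8,9]=1  [4,6,7,8,9]=1  [5,6,7,8,9]=2
  size 6 → [1,2,5,7,8,9]=1  [2,5,6,7,8,9]=3  [3,4,6,7,8,9]=1  [4,5,6,7,8,9]=3
  size 7 → [0,3,4,6,7,8,9]=1  [1,2,5,6,7,8,9]=4  [2,4,5,6,7,8,9]=6  [3,4,5,6,7,8,9]=4
  size 8 → [0,3,4,5,6,7,8,9]=5  [1,2,4,5,6,7,8,9]=10  [2,3,4,5,6,7,8,9]=10
  first=0(z) contributes 20
  first=1(a) contributes 15
|[w]| = 35

35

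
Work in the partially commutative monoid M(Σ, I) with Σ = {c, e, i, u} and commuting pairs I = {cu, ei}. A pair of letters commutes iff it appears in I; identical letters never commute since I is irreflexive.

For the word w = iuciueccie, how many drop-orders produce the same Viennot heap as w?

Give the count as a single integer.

piece 0:i — minimal
piece 1:u rests on {0:i}
piece 2:c rests on {0:i}
piece 3:i rests on {1:u, 2:c}
piece 4:u rests on {3:i}
piece 5:e rests on {4:u}
piece 6:c rests on {5:e}
piece 7:c rests on {6:c}
piece 8:i rests on {7:c}
piece 9:e rests on {7:c}
minimal pieces: {0:i}
ways to finish when only these pieces remain (= sum over removing one remaining piece with nothing left below it):
  1 left: {8}→1  {9}→1
  2 left: {8,9}→2
  3 left: {7,8,9}→2
  4 left: {6,7,8,9}→2
  5 left: {5,6,7,8,9}→2
  6 left: {4,5,6,7,8,9}→2
  7 left: {3,4,5,6,7,8,9}→2
  8 left: {1,3,4,5,6,7,8,9}→2  {2,3,4,5,6,7,8,9}→2
  placing 0:i first → 4 extensions

4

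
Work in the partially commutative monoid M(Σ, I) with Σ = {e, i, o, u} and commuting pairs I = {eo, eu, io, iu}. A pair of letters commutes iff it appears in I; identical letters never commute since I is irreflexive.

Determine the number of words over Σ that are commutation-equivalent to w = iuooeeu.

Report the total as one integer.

drop 0:i onto floor
drop 1:u onto floor
drop 2:o onto {1:u}
drop 3:o onto {2:o}
drop 4:e onto {0:i}
drop 5:e onto {4:e}
drop 6:u onto {3:o}
ground layer = {0:i, 1:u}
drop-orders for the pieces not yet dropped (sum over which currently-grounded one goes next):
  1 to go: {5} 1  {6} 1
  2 to go: {3,6} 1  {4,5} 1  {5,6} 2
  3 to go: {0,4,5} 1  {2,3,6} 1  {3,5,6} 3  {4,5,6} 3
  4 to go: {0,4,5,6} 4  {1,2,3,6} 1  {2,3,5,6} 4  {3,4,5,6} 6
  5 to go: {0,3,4,5,6} 10  {1,2,3,5,6} 5  {2,3,4,5,6} 10
  if 0:i drops first: 15 orders
  if 1:u drops first: 20 orders
heap linearizations: 35

35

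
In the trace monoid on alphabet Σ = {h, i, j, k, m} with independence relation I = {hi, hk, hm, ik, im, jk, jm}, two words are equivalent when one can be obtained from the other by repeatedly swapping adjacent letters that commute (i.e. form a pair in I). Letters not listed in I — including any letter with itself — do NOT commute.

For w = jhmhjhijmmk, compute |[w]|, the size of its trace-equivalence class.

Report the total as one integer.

#0=j has no predecessor
#1=h depends on [0:j]
#2=m has no predecessor
#3=h depends on [1:h]
#4=j depends on [3:h]
#5=h depends on [4:j]
#6=i depends on [4:j]
#7=j depends on [5:h, 6:i]
#8=m depends on [2:m]
#9=m depends on [8:m]
#10=k depends on [9:m]
sources: [0:j, 2:m]
N(rest) = Σ N(rest − s) over sources s of rest; N(one piece) = 1:
  size 1 → [7]=1  [10]=1
  size 2 → [5,7]=1  [6,7]=1  [7,10]=2  [9,10]=1
  size 3 → [5,6,7]=2  [5,7,10]=3  [6,7,10]=3  [7,9,10]=3  [8,9,10]=1
  size 4 → [2,8,9,10]=1  [4,5,6,7]=2  [5,6,7,10]=8  [5,7,9,10]=6  [6,7,9,10]=6  [7,8,9,10]=4
  size 5 → [2,7,8,9,10]=5  [3,4,5,6,7]=2  [4,5,6,7,10]=10  [5,6,7,9,10]=20  [5,7,8,9,10]=10  [6,7,8,9,10]=10
  size 6 → [1,3,4,5,6,7]=2  [2,5,7,8,9,10]=15  [2,6,7,8,9,10]=15  [3,4,5,6,7,10]=12  [4,5,6,7,9,10]=30  [5,6,7,8,9,10]=40
  size 7 → [0,1,3,4,5,6,7]=2  [1,3,4,5,6,7,10]=14  [2,5,6,7,8,9,10]=70  [3,4,5,6,7,9,10]=42  [4,5,6,7,8,9,10]=70
  size 8 → [0,1,3,4,5,6,7,10]=16  [1,3,4,5,6,7,9,10]=56  [2,4,5,6,7,8,9,10]=140  [3,4,5,6,7,8,9,10]=112
  size 9 → [0,1,3,4,5,6,7,9,10]=72  [1,3,4,5,6,7,8,9,10]=168  [2,3,4,5,6,7,8,9,10]=252
  first=0(j) contributes 420
  first=2(m) contributes 240
|[w]| = 660

660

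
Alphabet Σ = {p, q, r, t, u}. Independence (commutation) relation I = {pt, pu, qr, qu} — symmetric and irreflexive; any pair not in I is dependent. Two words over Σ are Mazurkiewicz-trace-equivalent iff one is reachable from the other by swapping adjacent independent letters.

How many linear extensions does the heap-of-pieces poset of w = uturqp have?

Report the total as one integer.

3

drop 0:u onto floor
drop 1:t onto {0:u}
drop 2:u onto {1:t}
drop 3:r onto {2:u}
drop 4:q onto {1:t}
drop 5:p onto {3:r, 4:q}
ground layer = {0:u}
drop-orders for the pieces not yet dropped (sum over which currently-grounded one goes next):
  1 to go: {5} 1
  2 to go: {3,5} 1  {4,5} 1
  3 to go: {2,3,5} 1  {3,4,5} 2
  4 to go: {2,3,4,5} 3
  if 0:u drops first: 3 orders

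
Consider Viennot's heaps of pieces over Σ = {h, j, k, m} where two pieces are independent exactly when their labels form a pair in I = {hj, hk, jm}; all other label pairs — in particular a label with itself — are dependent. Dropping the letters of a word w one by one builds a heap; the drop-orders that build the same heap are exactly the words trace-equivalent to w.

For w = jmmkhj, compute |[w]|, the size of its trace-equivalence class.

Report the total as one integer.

10

#0=j has no predecessor
#1=m has no predecessor
#2=m depends on [1:m]
#3=k depends on [0:j, 2:m]
#4=h depends on [2:m]
#5=j depends on [3:k]
sources: [0:j, 1:m]
N(rest) = Σ N(rest − s) over sources s of rest; N(one piece) = 1:
  size 1 → [4]=1  [5]=1
  size 2 → [3,5]=1  [4,5]=2
  size 3 → [0,3,5]=1  [3,4,5]=3
  size 4 → [0,3,4,5]=4  [2,3,4,5]=3
  first=0(j) contributes 3
  first=1(m) contributes 7
|[w]| = 10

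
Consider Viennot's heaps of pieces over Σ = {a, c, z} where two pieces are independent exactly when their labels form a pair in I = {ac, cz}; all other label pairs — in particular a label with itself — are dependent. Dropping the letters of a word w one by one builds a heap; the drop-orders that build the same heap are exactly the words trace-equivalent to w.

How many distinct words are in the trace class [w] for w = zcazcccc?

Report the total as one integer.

56

piece 0:z — minimal
piece 1:c — minimal
piece 2:a rests on {0:z}
piece 3:z rests on {2:a}
piece 4:c rests on {1:c}
piece 5:c rests on {4:c}
piece 6:c rests on {5:c}
piece 7:c rests on {6:c}
minimal pieces: {0:z, 1:c}
ways to finish when only these pieces remain (= sum over removing one remaining piece with nothing left below it):
  1 left: {3}→1  {7}→1
  2 left: {2,3}→1  {3,7}→2  {6,7}→1
  3 left: {0,2,3}→1  {2,3,7}→3  {3,6,7}→3  {5,6,7}→1
  4 left: {0,2,3,7}→4  {2,3,6,7}→6  {3,5,6,7}→4  {4,5,6,7}→1
  5 left: {0,2,3,6,7}→10  {1,4,5,6,7}→1  {2,3,5,6,7}→10  {3,4,5,6,7}→5
  6 left: {0,2,3,5,6,7}→20  {1,3,4,5,6,7}→6  {2,3,4,5,6,7}→15
  placing 0:z first → 21 extensions
  placing 1:c first → 35 extensions
total linear extensions = 56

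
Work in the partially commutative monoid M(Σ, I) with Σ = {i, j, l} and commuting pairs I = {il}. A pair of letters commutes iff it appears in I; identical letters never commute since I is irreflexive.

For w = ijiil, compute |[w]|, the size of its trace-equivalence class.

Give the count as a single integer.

#0=i has no predecessor
#1=j depends on [0:i]
#2=i depends on [1:j]
#3=i depends on [2:i]
#4=l depends on [1:j]
sources: [0:i]
N(rest) = Σ N(rest − s) over sources s of rest; N(one piece) = 1:
  size 1 → [3]=1  [4]=1
  size 2 → [2,3]=1  [3,4]=2
  size 3 → [2,3,4]=3
  first=0(i) contributes 3

3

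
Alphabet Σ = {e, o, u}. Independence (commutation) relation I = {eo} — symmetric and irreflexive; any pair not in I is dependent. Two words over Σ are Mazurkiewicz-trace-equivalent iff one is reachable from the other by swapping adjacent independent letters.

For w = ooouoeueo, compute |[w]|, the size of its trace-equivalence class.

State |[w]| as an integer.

4

drop 0:o onto floor
drop 1:o onto {0:o}
drop 2:o onto {1:o}
drop 3:u onto {2:o}
drop 4:o onto {3:u}
drop 5:e onto {3:u}
drop 6:u onto {4:o, 5:e}
drop 7:e onto {6:u}
drop 8:o onto {6:u}
ground layer = {0:o}
drop-orders for the pieces not yet dropped (sum over which currently-grounded one goes next):
  1 to go: {7} 1  {8} 1
  2 to go: {7,8} 2
  3 to go: {6,7,8} 2
  4 to go: {4,6,7,8} 2  {5,6,7,8} 2
  5 to go: {4,5,6,7,8} 4
  6 to go: {3,4,5,6,7,8} 4
  7 to go: {2,3,4,5,6,7,8} 4
  if 0:o drops first: 4 orders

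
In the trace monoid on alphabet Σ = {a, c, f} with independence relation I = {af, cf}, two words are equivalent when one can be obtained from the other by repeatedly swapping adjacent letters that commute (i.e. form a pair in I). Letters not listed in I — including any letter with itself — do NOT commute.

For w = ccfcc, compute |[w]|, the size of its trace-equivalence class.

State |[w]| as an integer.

5

#0=c has no predecessor
#1=c depends on [0:c]
#2=f has no predecessor
#3=c depends on [1:c]
#4=c depends on [3:c]
sources: [0:c, 2:f]
N(rest) = Σ N(rest − s) over sources s of rest; N(one piece) = 1:
  size 1 → [2]=1  [4]=1
  size 2 → [2,4]=2  [3,4]=1
  size 3 → [1,3,4]=1  [2,3,4]=3
  first=0(c) contributes 4
  first=2(f) contributes 1
|[w]| = 5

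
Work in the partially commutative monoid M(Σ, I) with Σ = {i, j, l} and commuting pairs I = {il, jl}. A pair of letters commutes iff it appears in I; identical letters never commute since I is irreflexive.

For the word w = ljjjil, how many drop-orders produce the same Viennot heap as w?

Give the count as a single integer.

0(l) covers ∅
1(j) covers ∅
2(j) covers 1:j
3(j) covers 2:j
4(i) covers 3:j
5(l) covers 0:l
floor of heap: 0:l, 1:j
completions by unplaced set U, small U first (add the entries for U minus each lowest piece of U):
  |U|=1: {4}:1  {5}:1
  |U|=2: {0,5}:1  {3,4}:1  {4,5}:2
  |U|=3: {0,4,5}:3  {2,3,4}:1  {3,4,5}:3
  |U|=4: {0,3,4,5}:6  {1,2,3,4}:1  {2,3,4,5}:4
  start at 0(l): 5
  start at 1(j): 10
sum over floor = 15

15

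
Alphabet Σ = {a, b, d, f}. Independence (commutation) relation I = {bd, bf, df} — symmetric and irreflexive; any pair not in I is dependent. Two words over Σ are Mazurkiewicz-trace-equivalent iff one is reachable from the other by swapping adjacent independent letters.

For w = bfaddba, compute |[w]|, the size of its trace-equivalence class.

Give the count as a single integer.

0(b) covers ∅
1(f) covers ∅
2(a) covers 0:b, 1:f
3(d) covers 2:a
4(d) covers 3:d
5(b) covers 2:a
6(a) covers 4:d, 5:b
floor of heap: 0:b, 1:f
completions by unplaced set U, small U first (add the entries for U minus each lowest piece of U):
  |U|=1: {6}:1
  |U|=2: {4,6}:1  {5,6}:1
  |U|=3: {3,4,6}:1  {4,5,6}:2
  |U|=4: {3,4,5,6}:3
  |U|=5: {2,3,4,5,6}:3
  start at 0(b): 3
  start at 1(f): 3
sum over floor = 6

6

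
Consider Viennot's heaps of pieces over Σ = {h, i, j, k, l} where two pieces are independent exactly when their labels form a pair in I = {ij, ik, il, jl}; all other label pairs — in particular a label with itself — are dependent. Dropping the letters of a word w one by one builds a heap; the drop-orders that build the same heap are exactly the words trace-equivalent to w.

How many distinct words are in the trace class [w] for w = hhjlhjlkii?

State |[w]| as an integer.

0(h) covers ∅
1(h) covers 0:h
2(j) covers 1:h
3(l) covers 1:h
4(h) covers 2:j, 3:l
5(j) covers 4:h
6(l) covers 4:h
7(k) covers 5:j, 6:l
8(i) covers 4:h
9(i) covers 8:i
floor of heap: 0:h
completions by unplaced set U, small U first (add the entries for U minus each lowest piece of U):
  |U|=1: {7}:1  {9}:1
  |U|=2: {5,7}:1  {6,7}:1  {7,9}:2  {8,9}:1
  |U|=3: {5,6,7}:2  {5,7,9}:3  {6,7,9}:3  {7,8,9}:3
  |U|=4: {5,6,7,9}:8  {5,7,8,9}:6  {6,7,8,9}:6
  |U|=5: {5,6,7,8,9}:20
  |U|=6: {4,5,6,7,8,9}:20
  |U|=7: {2,4,5,6,7,8,9}:20  {3,4,5,6,7,8,9}:20
  |U|=8: {2,3,4,5,6,7,8,9}:40
  start at 0(h): 40

40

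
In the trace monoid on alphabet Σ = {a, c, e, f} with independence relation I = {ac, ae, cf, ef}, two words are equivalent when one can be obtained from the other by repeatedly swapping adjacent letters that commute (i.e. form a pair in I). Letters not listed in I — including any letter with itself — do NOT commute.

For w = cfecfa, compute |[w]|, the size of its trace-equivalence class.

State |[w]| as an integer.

20

piece 0:c — minimal
piece 1:f — minimal
piece 2:e rests on {0:c}
piece 3:c rests on {2:e}
piece 4:f rests on {1:f}
piece 5:a rests on {4:f}
minimal pieces: {0:c, 1:f}
ways to finish when only these pieces remain (= sum over removing one remaining piece with nothing left below it):
  1 left: {3}→1  {5}→1
  2 left: {2,3}→1  {3,5}→2  {4,5}→1
  3 left: {0,2,3}→1  {1,4,5}→1  {2,3,5}→3  {3,4,5}→3
  4 left: {0,2,3,5}→4  {1,3,4,5}→4  {2,3,4,5}→6
  placing 0:c first → 10 extensions
  placing 1:f first → 10 extensions
total linear extensions = 20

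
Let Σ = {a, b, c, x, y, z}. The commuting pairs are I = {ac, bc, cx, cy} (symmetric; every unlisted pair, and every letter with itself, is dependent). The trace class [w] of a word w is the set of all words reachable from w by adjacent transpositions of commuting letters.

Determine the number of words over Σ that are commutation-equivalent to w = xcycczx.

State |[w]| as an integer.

10

drop 0:x onto floor
drop 1:c onto floor
drop 2:y onto {0:x}
drop 3:c onto {1:c}
drop 4:c onto {3:c}
drop 5:z onto {2:y, 4:c}
drop 6:x onto {5:z}
ground layer = {0:x, 1:c}
drop-orders for the pieces not yet dropped (sum over which currently-grounded one goes next):
  1 to go: {6} 1
  2 to go: {5,6} 1
  3 to go: {2,5,6} 1  {4,5,6} 1
  4 to go: {0,2,5,6} 1  {2,4,5,6} 2  {3,4,5,6} 1
  5 to go: {0,2,4,5,6} 3  {1,3,4,5,6} 1  {2,3,4,5,6} 3
  if 0:x drops first: 4 orders
  if 1:c drops first: 6 orders
heap linearizations: 10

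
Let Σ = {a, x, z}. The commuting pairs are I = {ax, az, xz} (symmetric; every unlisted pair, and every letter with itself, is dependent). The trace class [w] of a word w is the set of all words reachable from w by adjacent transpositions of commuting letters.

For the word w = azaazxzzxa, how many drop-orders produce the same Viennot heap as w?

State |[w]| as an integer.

0(a) covers ∅
1(z) covers ∅
2(a) covers 0:a
3(a) covers 2:a
4(z) covers 1:z
5(x) covers ∅
6(z) covers 4:z
7(z) covers 6:z
8(x) covers 5:x
9(a) covers 3:a
floor of heap: 0:a, 1:z, 5:x
completions by unplaced set U, small U first (add the entries for U minus each lowest piece of U):
  |U|=1: {7}:1  {8}:1  {9}:1
  |U|=2: {3,9}:1  {5,8}:1  {6,7}:1  {7,8}:2  {7,9}:2  {8,9}:2
  |U|=3: {2,3,9}:1  {3,7,9}:3  {3,8,9}:3  {4,6,7}:1  {5,7,8}:3  {5,8,9}:3  {6,7,8}:3  {6,7,9}:3  {7,8,9}:6
  |U|=4: {0,2,3,9}:1  {1,4,6,7}:1  {2,3,7,9}:4  {2,3,8,9}:4  {3,5,8,9}:6  {3,6,7,9}:6  {3,7,8,9}:12  {4,6,7,8}:4  {4,6,7,9}:4  {5,6,7,8}:6  {5,7,8,9}:12  {6,7,8,9}:12
  |U|=5: {0,2,3,7,9}:5  {0,2,3,8,9}:5  {1,4,6,7,8}:5  {1,4,6,7,9}:5  {2,3,5,8,9}:10  {2,3,6,7,9}:10  {2,3,7,8,9}:20  {3,4,6,7,9}:10  {3,5,7,8,9}:30  {3,6,7,8,9}:30  {4,5,6,7,8}:10  {4,6,7,8,9}:20  {5,6,7,8,9}:30
  |U|=6: {0,2,3,5,8,9}:15  {0,2,3,6,7,9}:15  {0,2,3,7,8,9}:30  {1,3,4,6,7,9}:15  {1,4,5,6,7,8}:15  {1,4,6,7,8,9}:30  {2,3,4,6,7,9}:20  {2,3,5,7,8,9}:60  {2,3,6,7,8,9}:60  {3,4,6,7,8,9}:60  {3,5,6,7,8,9}:90  {4,5,6,7,8,9}:60
  |U|=7: {0,2,3,4,6,7,9}:35  {0,2,3,5,7,8,9}:105  {0,2,3,6,7,8,9}:105  {1,2,3,4,6,7,9}:35  {1,3,4,6,7,8,9}:105  {1,4,5,6,7,8,9}:105  {2,3,4,6,7,8,9}:140  {2,3,5,6,7,8,9}:210  {3,4,5,6,7,8,9}:210
  |U|=8: {0,1,2,3,4,6,7,9}:70  {0,2,3,4,6,7,8,9}:280  {0,2,3,5,6,7,8,9}:420  {1,2,3,4,6,7,8,9}:280  {1,3,4,5,6,7,8,9}:420  {2,3,4,5,6,7,8,9}:560
  start at 0(a): 1260
  start at 1(z): 1260
  start at 5(x): 630
sum over floor = 3150

3150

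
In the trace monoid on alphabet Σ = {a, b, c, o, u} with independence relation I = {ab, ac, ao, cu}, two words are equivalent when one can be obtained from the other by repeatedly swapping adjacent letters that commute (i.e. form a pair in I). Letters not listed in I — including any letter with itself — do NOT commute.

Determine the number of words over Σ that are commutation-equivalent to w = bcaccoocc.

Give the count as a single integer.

9

0(b) covers ∅
1(c) covers 0:b
2(a) covers ∅
3(c) covers 1:c
4(c) covers 3:c
5(o) covers 4:c
6(o) covers 5:o
7(c) covers 6:o
8(c) covers 7:c
floor of heap: 0:b, 2:a
completions by unplaced set U, small U first (add the entries for U minus each lowest piece of U):
  |U|=1: {2}:1  {8}:1
  |U|=2: {2,8}:2  {7,8}:1
  |U|=3: {2,7,8}:3  {6,7,8}:1
  |U|=4: {2,6,7,8}:4  {5,6,7,8}:1
  |U|=5: {2,5,6,7,8}:5  {4,5,6,7,8}:1
  |U|=6: {2,4,5,6,7,8}:6  {3,4,5,6,7,8}:1
  |U|=7: {1,3,4,5,6,7,8}:1  {2,3,4,5,6,7,8}:7
  start at 0(b): 8
  start at 2(a): 1
sum over floor = 9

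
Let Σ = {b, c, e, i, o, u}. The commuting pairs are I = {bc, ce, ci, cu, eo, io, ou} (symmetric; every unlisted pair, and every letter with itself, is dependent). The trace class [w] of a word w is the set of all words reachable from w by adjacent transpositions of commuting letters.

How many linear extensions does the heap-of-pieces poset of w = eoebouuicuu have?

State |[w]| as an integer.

63

drop 0:e onto floor
drop 1:o onto floor
drop 2:e onto {0:e}
drop 3:b onto {1:o, 2:e}
drop 4:o onto {3:b}
drop 5:u onto {3:b}
drop 6:u onto {5:u}
drop 7:i onto {6:u}
drop 8:c onto {4:o}
drop 9:u onto {7:i}
drop 10:u onto {9:u}
ground layer = {0:e, 1:o}
drop-orders for the pieces not yet dropped (sum over which currently-grounded one goes next):
  1 to go: {8} 1  {10} 1
  2 to go: {4,8} 1  {8,10} 2  {9,10} 1
  3 to go: {4,8,10} 3  {7,9,10} 1  {8,9,10} 3
  4 to go: {4,8,9,10} 6  {6,7,9,10} 1  {7,8,9,10} 4
  5 to go: {4,7,8,9,10} 10  {5,6,7,9,10} 1  {6,7,8,9,10} 5
  6 to go: {4,6,7,8,9,10} 15  {5,6,7,8,9,10} 6
  7 to go: {4,5,6,7,8,9,10} 21
  8 to go: {3,4,5,6,7,8,9,10} 21
  9 to go: {1,3,4,5,6,7,8,9,10} 21  {2,3,4,5,6,7,8,9,10} 21
  if 0:e drops first: 42 orders
  if 1:o drops first: 21 orders
heap linearizations: 63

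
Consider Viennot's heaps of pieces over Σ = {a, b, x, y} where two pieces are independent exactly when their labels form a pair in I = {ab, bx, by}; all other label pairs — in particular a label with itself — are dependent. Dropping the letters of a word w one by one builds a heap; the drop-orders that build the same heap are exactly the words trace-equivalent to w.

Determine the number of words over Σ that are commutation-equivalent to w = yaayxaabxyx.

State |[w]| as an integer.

0(y) covers ∅
1(a) covers 0:y
2(a) covers 1:a
3(y) covers 2:a
4(x) covers 3:y
5(a) covers 4:x
6(a) covers 5:a
7(b) covers ∅
8(x) covers 6:a
9(y) covers 8:x
10(x) covers 9:y
floor of heap: 0:y, 7:b
completions by unplaced set U, small U first (add the entries for U minus each lowest piece of U):
  |U|=1: {7}:1  {10}:1
  |U|=2: {7,10}:2  {9,10}:1
  |U|=3: {7,9,10}:3  {8,9,10}:1
  |U|=4: {6,8,9,10}:1  {7,8,9,10}:4
  |U|=5: {5,6,8,9,10}:1  {6,7,8,9,10}:5
  |U|=6: {4,5,6,8,9,10}:1  {5,6,7,8,9,10}:6
  |U|=7: {3,4,5,6,8,9,10}:1  {4,5,6,7,8,9,10}:7
  |U|=8: {2,3,4,5,6,8,9,10}:1  {3,4,5,6,7,8,9,10}:8
  |U|=9: {1,2,3,4,5,6,8,9,10}:1  {2,3,4,5,6,7,8,9,10}:9
  start at 0(y): 10
  start at 7(b): 1
sum over floor = 11

11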